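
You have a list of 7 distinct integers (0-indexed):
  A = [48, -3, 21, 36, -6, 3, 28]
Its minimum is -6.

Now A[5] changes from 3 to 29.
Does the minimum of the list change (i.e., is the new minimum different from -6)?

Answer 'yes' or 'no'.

Old min = -6
Change: A[5] 3 -> 29
Changed element was NOT the min; min changes only if 29 < -6.
New min = -6; changed? no

Answer: no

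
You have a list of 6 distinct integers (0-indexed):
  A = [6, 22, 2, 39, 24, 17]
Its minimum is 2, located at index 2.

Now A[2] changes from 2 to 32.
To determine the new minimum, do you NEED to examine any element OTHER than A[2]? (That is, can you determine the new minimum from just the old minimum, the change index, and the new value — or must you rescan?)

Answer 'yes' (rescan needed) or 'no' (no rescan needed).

Old min = 2 at index 2
Change at index 2: 2 -> 32
Index 2 WAS the min and new value 32 > old min 2. Must rescan other elements to find the new min.
Needs rescan: yes

Answer: yes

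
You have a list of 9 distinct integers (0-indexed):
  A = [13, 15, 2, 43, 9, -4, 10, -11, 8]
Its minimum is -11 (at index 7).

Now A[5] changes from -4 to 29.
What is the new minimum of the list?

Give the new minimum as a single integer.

Old min = -11 (at index 7)
Change: A[5] -4 -> 29
Changed element was NOT the old min.
  New min = min(old_min, new_val) = min(-11, 29) = -11

Answer: -11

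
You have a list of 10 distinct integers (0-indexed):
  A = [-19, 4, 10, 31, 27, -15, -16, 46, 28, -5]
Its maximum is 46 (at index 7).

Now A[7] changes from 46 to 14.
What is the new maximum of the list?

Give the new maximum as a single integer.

Answer: 31

Derivation:
Old max = 46 (at index 7)
Change: A[7] 46 -> 14
Changed element WAS the max -> may need rescan.
  Max of remaining elements: 31
  New max = max(14, 31) = 31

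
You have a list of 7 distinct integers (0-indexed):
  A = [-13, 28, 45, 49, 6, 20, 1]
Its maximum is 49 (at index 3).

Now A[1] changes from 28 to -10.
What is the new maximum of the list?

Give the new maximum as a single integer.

Answer: 49

Derivation:
Old max = 49 (at index 3)
Change: A[1] 28 -> -10
Changed element was NOT the old max.
  New max = max(old_max, new_val) = max(49, -10) = 49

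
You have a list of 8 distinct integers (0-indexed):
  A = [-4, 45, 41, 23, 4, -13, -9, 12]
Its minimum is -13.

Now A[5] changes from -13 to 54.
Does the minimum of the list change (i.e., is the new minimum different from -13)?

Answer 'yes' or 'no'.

Answer: yes

Derivation:
Old min = -13
Change: A[5] -13 -> 54
Changed element was the min; new min must be rechecked.
New min = -9; changed? yes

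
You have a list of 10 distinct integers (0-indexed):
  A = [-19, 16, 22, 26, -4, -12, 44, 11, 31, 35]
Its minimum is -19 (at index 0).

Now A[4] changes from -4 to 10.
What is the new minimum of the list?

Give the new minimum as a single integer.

Answer: -19

Derivation:
Old min = -19 (at index 0)
Change: A[4] -4 -> 10
Changed element was NOT the old min.
  New min = min(old_min, new_val) = min(-19, 10) = -19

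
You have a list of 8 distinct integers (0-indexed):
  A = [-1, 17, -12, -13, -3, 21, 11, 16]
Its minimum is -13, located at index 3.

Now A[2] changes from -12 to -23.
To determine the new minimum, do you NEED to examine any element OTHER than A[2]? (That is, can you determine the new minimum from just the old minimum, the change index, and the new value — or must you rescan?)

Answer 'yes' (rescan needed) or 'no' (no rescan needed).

Old min = -13 at index 3
Change at index 2: -12 -> -23
Index 2 was NOT the min. New min = min(-13, -23). No rescan of other elements needed.
Needs rescan: no

Answer: no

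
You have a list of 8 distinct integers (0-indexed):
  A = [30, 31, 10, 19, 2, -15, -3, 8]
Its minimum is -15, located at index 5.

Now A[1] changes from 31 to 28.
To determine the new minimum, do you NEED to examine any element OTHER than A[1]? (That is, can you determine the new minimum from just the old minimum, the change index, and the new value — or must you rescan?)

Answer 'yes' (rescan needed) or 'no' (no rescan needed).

Answer: no

Derivation:
Old min = -15 at index 5
Change at index 1: 31 -> 28
Index 1 was NOT the min. New min = min(-15, 28). No rescan of other elements needed.
Needs rescan: no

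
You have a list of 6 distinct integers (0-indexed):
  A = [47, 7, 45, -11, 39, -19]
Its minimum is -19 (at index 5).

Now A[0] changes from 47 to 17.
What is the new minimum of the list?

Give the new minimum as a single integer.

Old min = -19 (at index 5)
Change: A[0] 47 -> 17
Changed element was NOT the old min.
  New min = min(old_min, new_val) = min(-19, 17) = -19

Answer: -19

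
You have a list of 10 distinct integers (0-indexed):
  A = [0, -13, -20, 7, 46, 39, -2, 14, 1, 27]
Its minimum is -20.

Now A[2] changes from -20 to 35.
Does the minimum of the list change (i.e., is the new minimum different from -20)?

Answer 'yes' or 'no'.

Answer: yes

Derivation:
Old min = -20
Change: A[2] -20 -> 35
Changed element was the min; new min must be rechecked.
New min = -13; changed? yes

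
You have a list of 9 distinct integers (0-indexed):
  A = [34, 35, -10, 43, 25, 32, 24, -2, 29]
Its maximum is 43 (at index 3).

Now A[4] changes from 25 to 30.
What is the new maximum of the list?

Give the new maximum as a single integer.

Answer: 43

Derivation:
Old max = 43 (at index 3)
Change: A[4] 25 -> 30
Changed element was NOT the old max.
  New max = max(old_max, new_val) = max(43, 30) = 43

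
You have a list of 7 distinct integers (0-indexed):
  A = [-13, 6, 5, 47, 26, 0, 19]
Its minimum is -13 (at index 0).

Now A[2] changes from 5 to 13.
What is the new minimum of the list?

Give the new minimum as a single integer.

Old min = -13 (at index 0)
Change: A[2] 5 -> 13
Changed element was NOT the old min.
  New min = min(old_min, new_val) = min(-13, 13) = -13

Answer: -13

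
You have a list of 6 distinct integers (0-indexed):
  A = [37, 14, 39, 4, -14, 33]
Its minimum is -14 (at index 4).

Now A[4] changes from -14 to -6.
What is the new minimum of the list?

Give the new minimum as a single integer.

Answer: -6

Derivation:
Old min = -14 (at index 4)
Change: A[4] -14 -> -6
Changed element WAS the min. Need to check: is -6 still <= all others?
  Min of remaining elements: 4
  New min = min(-6, 4) = -6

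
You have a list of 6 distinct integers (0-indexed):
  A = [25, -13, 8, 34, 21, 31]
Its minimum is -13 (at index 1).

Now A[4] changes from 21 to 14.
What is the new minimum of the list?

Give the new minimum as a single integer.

Answer: -13

Derivation:
Old min = -13 (at index 1)
Change: A[4] 21 -> 14
Changed element was NOT the old min.
  New min = min(old_min, new_val) = min(-13, 14) = -13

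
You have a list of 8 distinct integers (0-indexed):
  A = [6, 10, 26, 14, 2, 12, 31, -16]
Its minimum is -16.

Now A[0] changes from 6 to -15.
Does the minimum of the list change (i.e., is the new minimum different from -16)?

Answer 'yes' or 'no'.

Answer: no

Derivation:
Old min = -16
Change: A[0] 6 -> -15
Changed element was NOT the min; min changes only if -15 < -16.
New min = -16; changed? no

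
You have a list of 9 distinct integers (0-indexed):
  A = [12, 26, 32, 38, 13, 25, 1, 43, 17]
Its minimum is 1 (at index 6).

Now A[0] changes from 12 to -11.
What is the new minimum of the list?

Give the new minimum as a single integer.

Answer: -11

Derivation:
Old min = 1 (at index 6)
Change: A[0] 12 -> -11
Changed element was NOT the old min.
  New min = min(old_min, new_val) = min(1, -11) = -11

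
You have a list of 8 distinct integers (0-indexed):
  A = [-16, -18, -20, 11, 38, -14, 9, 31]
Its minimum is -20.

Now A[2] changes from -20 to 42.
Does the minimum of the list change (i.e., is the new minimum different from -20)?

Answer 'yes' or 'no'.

Old min = -20
Change: A[2] -20 -> 42
Changed element was the min; new min must be rechecked.
New min = -18; changed? yes

Answer: yes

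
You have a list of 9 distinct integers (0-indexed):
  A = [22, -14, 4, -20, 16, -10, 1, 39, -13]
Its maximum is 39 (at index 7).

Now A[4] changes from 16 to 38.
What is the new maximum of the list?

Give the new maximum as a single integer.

Answer: 39

Derivation:
Old max = 39 (at index 7)
Change: A[4] 16 -> 38
Changed element was NOT the old max.
  New max = max(old_max, new_val) = max(39, 38) = 39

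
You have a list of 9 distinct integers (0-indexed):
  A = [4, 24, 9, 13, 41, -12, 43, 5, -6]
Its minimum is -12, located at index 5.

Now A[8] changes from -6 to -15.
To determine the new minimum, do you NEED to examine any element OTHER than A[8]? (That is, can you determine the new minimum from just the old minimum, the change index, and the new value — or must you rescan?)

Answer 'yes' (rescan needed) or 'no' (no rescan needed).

Old min = -12 at index 5
Change at index 8: -6 -> -15
Index 8 was NOT the min. New min = min(-12, -15). No rescan of other elements needed.
Needs rescan: no

Answer: no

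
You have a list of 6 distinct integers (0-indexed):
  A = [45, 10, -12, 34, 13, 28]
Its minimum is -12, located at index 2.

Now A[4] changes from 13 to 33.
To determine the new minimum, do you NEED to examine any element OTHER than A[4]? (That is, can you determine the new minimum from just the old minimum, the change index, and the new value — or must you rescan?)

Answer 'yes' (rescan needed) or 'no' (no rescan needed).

Old min = -12 at index 2
Change at index 4: 13 -> 33
Index 4 was NOT the min. New min = min(-12, 33). No rescan of other elements needed.
Needs rescan: no

Answer: no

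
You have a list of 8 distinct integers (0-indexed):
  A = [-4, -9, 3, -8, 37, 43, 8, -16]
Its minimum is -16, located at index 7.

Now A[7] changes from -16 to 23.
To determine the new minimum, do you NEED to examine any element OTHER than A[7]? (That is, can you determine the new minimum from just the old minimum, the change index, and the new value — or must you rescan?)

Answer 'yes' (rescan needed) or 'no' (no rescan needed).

Answer: yes

Derivation:
Old min = -16 at index 7
Change at index 7: -16 -> 23
Index 7 WAS the min and new value 23 > old min -16. Must rescan other elements to find the new min.
Needs rescan: yes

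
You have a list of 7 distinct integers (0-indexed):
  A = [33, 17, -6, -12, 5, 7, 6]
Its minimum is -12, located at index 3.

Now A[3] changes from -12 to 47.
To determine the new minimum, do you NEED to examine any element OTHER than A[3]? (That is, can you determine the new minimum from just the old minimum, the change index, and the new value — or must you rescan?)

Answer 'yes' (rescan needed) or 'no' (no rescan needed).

Old min = -12 at index 3
Change at index 3: -12 -> 47
Index 3 WAS the min and new value 47 > old min -12. Must rescan other elements to find the new min.
Needs rescan: yes

Answer: yes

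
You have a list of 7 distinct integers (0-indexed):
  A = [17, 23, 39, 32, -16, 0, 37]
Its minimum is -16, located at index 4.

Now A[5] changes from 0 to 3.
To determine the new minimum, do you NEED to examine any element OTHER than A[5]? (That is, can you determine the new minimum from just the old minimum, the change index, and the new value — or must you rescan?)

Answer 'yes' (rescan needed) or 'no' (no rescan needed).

Old min = -16 at index 4
Change at index 5: 0 -> 3
Index 5 was NOT the min. New min = min(-16, 3). No rescan of other elements needed.
Needs rescan: no

Answer: no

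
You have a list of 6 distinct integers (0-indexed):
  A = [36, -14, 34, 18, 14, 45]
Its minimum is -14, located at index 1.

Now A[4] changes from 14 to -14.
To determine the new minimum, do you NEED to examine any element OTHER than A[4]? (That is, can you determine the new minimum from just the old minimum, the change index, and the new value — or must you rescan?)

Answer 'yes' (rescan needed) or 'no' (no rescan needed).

Answer: no

Derivation:
Old min = -14 at index 1
Change at index 4: 14 -> -14
Index 4 was NOT the min. New min = min(-14, -14). No rescan of other elements needed.
Needs rescan: no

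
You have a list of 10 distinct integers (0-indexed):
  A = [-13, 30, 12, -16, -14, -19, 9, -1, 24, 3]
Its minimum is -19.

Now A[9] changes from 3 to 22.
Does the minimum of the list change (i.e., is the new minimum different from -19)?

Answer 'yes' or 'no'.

Old min = -19
Change: A[9] 3 -> 22
Changed element was NOT the min; min changes only if 22 < -19.
New min = -19; changed? no

Answer: no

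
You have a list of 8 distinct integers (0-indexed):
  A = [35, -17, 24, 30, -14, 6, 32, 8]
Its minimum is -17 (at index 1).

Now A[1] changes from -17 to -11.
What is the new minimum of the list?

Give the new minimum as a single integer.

Old min = -17 (at index 1)
Change: A[1] -17 -> -11
Changed element WAS the min. Need to check: is -11 still <= all others?
  Min of remaining elements: -14
  New min = min(-11, -14) = -14

Answer: -14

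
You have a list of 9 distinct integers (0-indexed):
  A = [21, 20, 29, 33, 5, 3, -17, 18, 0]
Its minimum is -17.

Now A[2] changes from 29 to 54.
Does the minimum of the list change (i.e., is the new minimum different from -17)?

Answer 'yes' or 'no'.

Old min = -17
Change: A[2] 29 -> 54
Changed element was NOT the min; min changes only if 54 < -17.
New min = -17; changed? no

Answer: no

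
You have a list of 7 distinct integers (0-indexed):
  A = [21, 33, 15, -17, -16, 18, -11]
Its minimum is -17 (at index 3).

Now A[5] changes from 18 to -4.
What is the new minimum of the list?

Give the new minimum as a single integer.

Answer: -17

Derivation:
Old min = -17 (at index 3)
Change: A[5] 18 -> -4
Changed element was NOT the old min.
  New min = min(old_min, new_val) = min(-17, -4) = -17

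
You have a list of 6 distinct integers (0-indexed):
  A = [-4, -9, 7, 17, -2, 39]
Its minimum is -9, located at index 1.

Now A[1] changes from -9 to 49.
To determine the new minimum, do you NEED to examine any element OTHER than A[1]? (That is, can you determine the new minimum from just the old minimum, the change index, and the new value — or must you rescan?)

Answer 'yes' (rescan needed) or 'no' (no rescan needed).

Answer: yes

Derivation:
Old min = -9 at index 1
Change at index 1: -9 -> 49
Index 1 WAS the min and new value 49 > old min -9. Must rescan other elements to find the new min.
Needs rescan: yes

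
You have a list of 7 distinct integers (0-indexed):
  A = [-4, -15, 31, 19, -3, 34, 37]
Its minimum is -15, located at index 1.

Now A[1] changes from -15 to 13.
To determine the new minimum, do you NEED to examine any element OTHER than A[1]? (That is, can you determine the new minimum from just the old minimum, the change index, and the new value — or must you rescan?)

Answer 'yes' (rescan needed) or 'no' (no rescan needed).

Old min = -15 at index 1
Change at index 1: -15 -> 13
Index 1 WAS the min and new value 13 > old min -15. Must rescan other elements to find the new min.
Needs rescan: yes

Answer: yes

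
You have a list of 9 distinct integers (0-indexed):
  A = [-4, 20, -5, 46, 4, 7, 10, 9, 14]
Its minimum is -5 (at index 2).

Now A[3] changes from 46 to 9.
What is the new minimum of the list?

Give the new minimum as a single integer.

Answer: -5

Derivation:
Old min = -5 (at index 2)
Change: A[3] 46 -> 9
Changed element was NOT the old min.
  New min = min(old_min, new_val) = min(-5, 9) = -5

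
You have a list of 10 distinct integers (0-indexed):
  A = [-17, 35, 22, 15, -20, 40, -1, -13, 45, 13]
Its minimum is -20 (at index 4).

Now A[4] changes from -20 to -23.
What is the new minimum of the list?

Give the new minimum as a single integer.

Old min = -20 (at index 4)
Change: A[4] -20 -> -23
Changed element WAS the min. Need to check: is -23 still <= all others?
  Min of remaining elements: -17
  New min = min(-23, -17) = -23

Answer: -23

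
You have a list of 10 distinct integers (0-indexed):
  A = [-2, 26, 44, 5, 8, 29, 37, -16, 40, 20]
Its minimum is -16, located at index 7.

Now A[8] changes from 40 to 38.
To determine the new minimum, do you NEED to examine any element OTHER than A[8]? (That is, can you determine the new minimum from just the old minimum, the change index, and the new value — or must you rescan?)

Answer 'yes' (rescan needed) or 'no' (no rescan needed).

Old min = -16 at index 7
Change at index 8: 40 -> 38
Index 8 was NOT the min. New min = min(-16, 38). No rescan of other elements needed.
Needs rescan: no

Answer: no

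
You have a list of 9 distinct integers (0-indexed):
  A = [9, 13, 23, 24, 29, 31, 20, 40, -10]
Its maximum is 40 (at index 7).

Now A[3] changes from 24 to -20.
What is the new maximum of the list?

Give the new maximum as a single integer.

Old max = 40 (at index 7)
Change: A[3] 24 -> -20
Changed element was NOT the old max.
  New max = max(old_max, new_val) = max(40, -20) = 40

Answer: 40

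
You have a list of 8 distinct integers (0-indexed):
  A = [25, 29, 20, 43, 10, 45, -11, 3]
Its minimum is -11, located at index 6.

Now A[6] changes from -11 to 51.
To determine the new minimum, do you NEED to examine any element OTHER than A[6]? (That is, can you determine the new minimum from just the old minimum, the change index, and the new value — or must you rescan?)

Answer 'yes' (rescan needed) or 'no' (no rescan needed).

Old min = -11 at index 6
Change at index 6: -11 -> 51
Index 6 WAS the min and new value 51 > old min -11. Must rescan other elements to find the new min.
Needs rescan: yes

Answer: yes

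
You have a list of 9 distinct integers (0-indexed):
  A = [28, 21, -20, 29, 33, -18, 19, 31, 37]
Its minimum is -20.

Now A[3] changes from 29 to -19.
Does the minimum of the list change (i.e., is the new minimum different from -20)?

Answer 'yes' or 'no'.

Old min = -20
Change: A[3] 29 -> -19
Changed element was NOT the min; min changes only if -19 < -20.
New min = -20; changed? no

Answer: no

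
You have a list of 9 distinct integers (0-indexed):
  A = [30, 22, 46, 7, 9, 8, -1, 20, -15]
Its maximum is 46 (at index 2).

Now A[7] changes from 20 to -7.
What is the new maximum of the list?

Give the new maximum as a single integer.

Answer: 46

Derivation:
Old max = 46 (at index 2)
Change: A[7] 20 -> -7
Changed element was NOT the old max.
  New max = max(old_max, new_val) = max(46, -7) = 46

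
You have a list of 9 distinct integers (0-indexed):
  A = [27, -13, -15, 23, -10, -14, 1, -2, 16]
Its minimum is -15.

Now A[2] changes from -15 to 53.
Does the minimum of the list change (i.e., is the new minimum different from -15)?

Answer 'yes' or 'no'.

Old min = -15
Change: A[2] -15 -> 53
Changed element was the min; new min must be rechecked.
New min = -14; changed? yes

Answer: yes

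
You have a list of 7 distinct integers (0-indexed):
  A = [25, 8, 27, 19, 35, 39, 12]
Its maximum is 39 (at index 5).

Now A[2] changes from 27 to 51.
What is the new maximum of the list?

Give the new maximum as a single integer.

Answer: 51

Derivation:
Old max = 39 (at index 5)
Change: A[2] 27 -> 51
Changed element was NOT the old max.
  New max = max(old_max, new_val) = max(39, 51) = 51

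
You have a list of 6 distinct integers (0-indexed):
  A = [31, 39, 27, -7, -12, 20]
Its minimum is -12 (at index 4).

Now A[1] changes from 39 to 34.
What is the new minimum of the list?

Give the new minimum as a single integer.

Old min = -12 (at index 4)
Change: A[1] 39 -> 34
Changed element was NOT the old min.
  New min = min(old_min, new_val) = min(-12, 34) = -12

Answer: -12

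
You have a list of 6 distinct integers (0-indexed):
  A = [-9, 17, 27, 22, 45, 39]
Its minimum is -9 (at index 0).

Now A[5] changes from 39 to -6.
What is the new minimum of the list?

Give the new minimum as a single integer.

Old min = -9 (at index 0)
Change: A[5] 39 -> -6
Changed element was NOT the old min.
  New min = min(old_min, new_val) = min(-9, -6) = -9

Answer: -9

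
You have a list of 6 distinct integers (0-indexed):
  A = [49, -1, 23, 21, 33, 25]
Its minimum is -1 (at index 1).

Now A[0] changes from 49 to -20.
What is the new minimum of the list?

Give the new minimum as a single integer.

Old min = -1 (at index 1)
Change: A[0] 49 -> -20
Changed element was NOT the old min.
  New min = min(old_min, new_val) = min(-1, -20) = -20

Answer: -20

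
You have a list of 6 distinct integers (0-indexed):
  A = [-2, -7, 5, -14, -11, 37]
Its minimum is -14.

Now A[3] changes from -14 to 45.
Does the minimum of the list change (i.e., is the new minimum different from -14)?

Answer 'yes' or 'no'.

Answer: yes

Derivation:
Old min = -14
Change: A[3] -14 -> 45
Changed element was the min; new min must be rechecked.
New min = -11; changed? yes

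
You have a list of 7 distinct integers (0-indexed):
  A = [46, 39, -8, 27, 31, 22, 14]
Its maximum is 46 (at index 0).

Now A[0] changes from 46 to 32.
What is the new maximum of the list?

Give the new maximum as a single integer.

Answer: 39

Derivation:
Old max = 46 (at index 0)
Change: A[0] 46 -> 32
Changed element WAS the max -> may need rescan.
  Max of remaining elements: 39
  New max = max(32, 39) = 39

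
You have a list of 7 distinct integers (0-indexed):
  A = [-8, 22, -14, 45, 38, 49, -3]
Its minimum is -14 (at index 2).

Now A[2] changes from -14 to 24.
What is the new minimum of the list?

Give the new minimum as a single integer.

Answer: -8

Derivation:
Old min = -14 (at index 2)
Change: A[2] -14 -> 24
Changed element WAS the min. Need to check: is 24 still <= all others?
  Min of remaining elements: -8
  New min = min(24, -8) = -8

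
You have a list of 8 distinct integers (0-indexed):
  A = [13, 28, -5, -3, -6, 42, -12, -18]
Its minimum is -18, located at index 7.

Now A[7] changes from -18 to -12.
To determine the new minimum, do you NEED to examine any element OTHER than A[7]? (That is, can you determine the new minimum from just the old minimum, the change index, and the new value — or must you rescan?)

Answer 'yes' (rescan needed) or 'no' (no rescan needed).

Old min = -18 at index 7
Change at index 7: -18 -> -12
Index 7 WAS the min and new value -12 > old min -18. Must rescan other elements to find the new min.
Needs rescan: yes

Answer: yes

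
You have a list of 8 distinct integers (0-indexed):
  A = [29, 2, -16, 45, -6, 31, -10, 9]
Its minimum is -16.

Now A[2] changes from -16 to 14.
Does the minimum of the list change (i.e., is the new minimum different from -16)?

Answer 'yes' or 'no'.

Answer: yes

Derivation:
Old min = -16
Change: A[2] -16 -> 14
Changed element was the min; new min must be rechecked.
New min = -10; changed? yes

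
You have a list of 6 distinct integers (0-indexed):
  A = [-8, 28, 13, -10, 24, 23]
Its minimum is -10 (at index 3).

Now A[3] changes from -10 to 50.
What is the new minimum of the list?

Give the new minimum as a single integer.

Answer: -8

Derivation:
Old min = -10 (at index 3)
Change: A[3] -10 -> 50
Changed element WAS the min. Need to check: is 50 still <= all others?
  Min of remaining elements: -8
  New min = min(50, -8) = -8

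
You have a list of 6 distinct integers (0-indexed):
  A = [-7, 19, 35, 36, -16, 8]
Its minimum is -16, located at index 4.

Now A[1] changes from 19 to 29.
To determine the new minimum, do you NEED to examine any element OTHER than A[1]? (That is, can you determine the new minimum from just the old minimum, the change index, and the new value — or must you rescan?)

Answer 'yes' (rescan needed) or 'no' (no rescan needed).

Answer: no

Derivation:
Old min = -16 at index 4
Change at index 1: 19 -> 29
Index 1 was NOT the min. New min = min(-16, 29). No rescan of other elements needed.
Needs rescan: no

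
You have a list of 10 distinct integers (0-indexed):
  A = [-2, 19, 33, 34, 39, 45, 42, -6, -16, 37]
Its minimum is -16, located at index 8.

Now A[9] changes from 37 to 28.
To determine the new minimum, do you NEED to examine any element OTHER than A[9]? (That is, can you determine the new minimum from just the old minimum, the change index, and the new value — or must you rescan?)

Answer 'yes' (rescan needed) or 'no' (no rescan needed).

Old min = -16 at index 8
Change at index 9: 37 -> 28
Index 9 was NOT the min. New min = min(-16, 28). No rescan of other elements needed.
Needs rescan: no

Answer: no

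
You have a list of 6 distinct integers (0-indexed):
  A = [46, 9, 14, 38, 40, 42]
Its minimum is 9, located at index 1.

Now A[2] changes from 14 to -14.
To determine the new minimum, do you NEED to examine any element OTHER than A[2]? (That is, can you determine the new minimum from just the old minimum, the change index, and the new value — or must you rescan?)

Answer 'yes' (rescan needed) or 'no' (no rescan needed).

Answer: no

Derivation:
Old min = 9 at index 1
Change at index 2: 14 -> -14
Index 2 was NOT the min. New min = min(9, -14). No rescan of other elements needed.
Needs rescan: no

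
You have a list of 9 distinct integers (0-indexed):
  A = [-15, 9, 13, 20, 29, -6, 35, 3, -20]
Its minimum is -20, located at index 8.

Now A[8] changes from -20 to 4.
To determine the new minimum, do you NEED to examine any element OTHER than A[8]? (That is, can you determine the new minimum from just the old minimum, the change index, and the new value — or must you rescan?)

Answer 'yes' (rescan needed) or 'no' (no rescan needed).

Answer: yes

Derivation:
Old min = -20 at index 8
Change at index 8: -20 -> 4
Index 8 WAS the min and new value 4 > old min -20. Must rescan other elements to find the new min.
Needs rescan: yes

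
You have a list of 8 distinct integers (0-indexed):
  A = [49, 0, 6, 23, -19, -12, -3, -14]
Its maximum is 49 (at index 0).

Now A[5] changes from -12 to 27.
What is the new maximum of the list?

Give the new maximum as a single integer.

Old max = 49 (at index 0)
Change: A[5] -12 -> 27
Changed element was NOT the old max.
  New max = max(old_max, new_val) = max(49, 27) = 49

Answer: 49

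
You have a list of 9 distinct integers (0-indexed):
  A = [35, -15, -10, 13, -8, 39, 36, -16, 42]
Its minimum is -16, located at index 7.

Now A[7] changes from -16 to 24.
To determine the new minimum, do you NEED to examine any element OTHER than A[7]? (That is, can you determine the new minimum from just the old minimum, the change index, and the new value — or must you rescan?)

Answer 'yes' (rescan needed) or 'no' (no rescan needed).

Answer: yes

Derivation:
Old min = -16 at index 7
Change at index 7: -16 -> 24
Index 7 WAS the min and new value 24 > old min -16. Must rescan other elements to find the new min.
Needs rescan: yes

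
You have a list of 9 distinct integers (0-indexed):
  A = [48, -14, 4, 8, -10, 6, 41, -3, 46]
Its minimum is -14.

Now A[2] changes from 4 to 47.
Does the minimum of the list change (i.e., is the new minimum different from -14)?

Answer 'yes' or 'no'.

Answer: no

Derivation:
Old min = -14
Change: A[2] 4 -> 47
Changed element was NOT the min; min changes only if 47 < -14.
New min = -14; changed? no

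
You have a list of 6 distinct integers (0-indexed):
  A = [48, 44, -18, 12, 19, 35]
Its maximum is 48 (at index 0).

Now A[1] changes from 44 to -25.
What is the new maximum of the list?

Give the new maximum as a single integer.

Answer: 48

Derivation:
Old max = 48 (at index 0)
Change: A[1] 44 -> -25
Changed element was NOT the old max.
  New max = max(old_max, new_val) = max(48, -25) = 48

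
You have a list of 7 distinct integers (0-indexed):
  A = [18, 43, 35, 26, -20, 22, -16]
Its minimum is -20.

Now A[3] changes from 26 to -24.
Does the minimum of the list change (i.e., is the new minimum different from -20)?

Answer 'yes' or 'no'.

Answer: yes

Derivation:
Old min = -20
Change: A[3] 26 -> -24
Changed element was NOT the min; min changes only if -24 < -20.
New min = -24; changed? yes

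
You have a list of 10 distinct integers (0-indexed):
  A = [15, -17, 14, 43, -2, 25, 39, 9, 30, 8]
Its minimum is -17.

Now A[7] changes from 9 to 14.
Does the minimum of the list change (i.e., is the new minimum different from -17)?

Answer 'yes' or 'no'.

Answer: no

Derivation:
Old min = -17
Change: A[7] 9 -> 14
Changed element was NOT the min; min changes only if 14 < -17.
New min = -17; changed? no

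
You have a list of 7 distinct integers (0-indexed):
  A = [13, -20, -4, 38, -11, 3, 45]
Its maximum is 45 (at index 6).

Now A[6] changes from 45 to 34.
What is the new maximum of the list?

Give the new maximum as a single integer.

Old max = 45 (at index 6)
Change: A[6] 45 -> 34
Changed element WAS the max -> may need rescan.
  Max of remaining elements: 38
  New max = max(34, 38) = 38

Answer: 38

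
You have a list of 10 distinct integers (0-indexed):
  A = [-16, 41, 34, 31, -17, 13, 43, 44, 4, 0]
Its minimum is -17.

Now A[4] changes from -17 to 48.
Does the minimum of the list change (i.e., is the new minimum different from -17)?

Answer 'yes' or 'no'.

Old min = -17
Change: A[4] -17 -> 48
Changed element was the min; new min must be rechecked.
New min = -16; changed? yes

Answer: yes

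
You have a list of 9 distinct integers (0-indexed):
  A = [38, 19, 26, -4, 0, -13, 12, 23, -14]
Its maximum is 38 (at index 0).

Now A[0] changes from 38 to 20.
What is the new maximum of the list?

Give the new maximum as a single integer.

Answer: 26

Derivation:
Old max = 38 (at index 0)
Change: A[0] 38 -> 20
Changed element WAS the max -> may need rescan.
  Max of remaining elements: 26
  New max = max(20, 26) = 26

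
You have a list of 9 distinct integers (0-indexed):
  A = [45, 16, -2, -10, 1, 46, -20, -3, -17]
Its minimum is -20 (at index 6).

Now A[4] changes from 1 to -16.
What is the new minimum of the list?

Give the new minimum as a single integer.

Old min = -20 (at index 6)
Change: A[4] 1 -> -16
Changed element was NOT the old min.
  New min = min(old_min, new_val) = min(-20, -16) = -20

Answer: -20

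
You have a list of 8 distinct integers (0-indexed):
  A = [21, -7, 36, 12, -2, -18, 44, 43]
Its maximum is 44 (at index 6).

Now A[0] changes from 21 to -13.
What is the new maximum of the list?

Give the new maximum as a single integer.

Old max = 44 (at index 6)
Change: A[0] 21 -> -13
Changed element was NOT the old max.
  New max = max(old_max, new_val) = max(44, -13) = 44

Answer: 44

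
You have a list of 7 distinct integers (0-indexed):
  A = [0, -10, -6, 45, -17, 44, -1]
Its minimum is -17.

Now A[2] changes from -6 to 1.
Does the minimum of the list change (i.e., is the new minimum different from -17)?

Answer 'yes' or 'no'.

Answer: no

Derivation:
Old min = -17
Change: A[2] -6 -> 1
Changed element was NOT the min; min changes only if 1 < -17.
New min = -17; changed? no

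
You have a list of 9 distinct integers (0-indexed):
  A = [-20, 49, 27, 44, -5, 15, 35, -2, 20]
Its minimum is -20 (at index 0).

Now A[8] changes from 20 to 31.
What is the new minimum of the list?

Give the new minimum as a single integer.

Old min = -20 (at index 0)
Change: A[8] 20 -> 31
Changed element was NOT the old min.
  New min = min(old_min, new_val) = min(-20, 31) = -20

Answer: -20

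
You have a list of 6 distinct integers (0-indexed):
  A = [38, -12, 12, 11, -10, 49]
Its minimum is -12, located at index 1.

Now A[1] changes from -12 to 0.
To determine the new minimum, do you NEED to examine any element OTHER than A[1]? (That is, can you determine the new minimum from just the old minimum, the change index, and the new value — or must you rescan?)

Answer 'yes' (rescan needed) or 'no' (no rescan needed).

Answer: yes

Derivation:
Old min = -12 at index 1
Change at index 1: -12 -> 0
Index 1 WAS the min and new value 0 > old min -12. Must rescan other elements to find the new min.
Needs rescan: yes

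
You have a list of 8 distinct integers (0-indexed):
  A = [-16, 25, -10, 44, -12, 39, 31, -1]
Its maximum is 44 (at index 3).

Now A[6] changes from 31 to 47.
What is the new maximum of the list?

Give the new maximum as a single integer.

Old max = 44 (at index 3)
Change: A[6] 31 -> 47
Changed element was NOT the old max.
  New max = max(old_max, new_val) = max(44, 47) = 47

Answer: 47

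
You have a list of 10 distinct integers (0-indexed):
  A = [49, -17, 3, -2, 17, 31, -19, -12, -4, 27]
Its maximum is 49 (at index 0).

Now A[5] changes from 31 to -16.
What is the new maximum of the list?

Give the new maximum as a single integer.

Answer: 49

Derivation:
Old max = 49 (at index 0)
Change: A[5] 31 -> -16
Changed element was NOT the old max.
  New max = max(old_max, new_val) = max(49, -16) = 49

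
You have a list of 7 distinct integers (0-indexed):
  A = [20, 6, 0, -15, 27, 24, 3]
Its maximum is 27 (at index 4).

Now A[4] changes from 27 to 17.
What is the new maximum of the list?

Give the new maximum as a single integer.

Answer: 24

Derivation:
Old max = 27 (at index 4)
Change: A[4] 27 -> 17
Changed element WAS the max -> may need rescan.
  Max of remaining elements: 24
  New max = max(17, 24) = 24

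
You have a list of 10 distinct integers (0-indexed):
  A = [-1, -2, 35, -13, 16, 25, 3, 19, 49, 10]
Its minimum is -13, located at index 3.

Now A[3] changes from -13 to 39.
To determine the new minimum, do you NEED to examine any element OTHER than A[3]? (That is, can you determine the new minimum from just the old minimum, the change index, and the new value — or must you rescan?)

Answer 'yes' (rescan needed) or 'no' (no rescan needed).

Old min = -13 at index 3
Change at index 3: -13 -> 39
Index 3 WAS the min and new value 39 > old min -13. Must rescan other elements to find the new min.
Needs rescan: yes

Answer: yes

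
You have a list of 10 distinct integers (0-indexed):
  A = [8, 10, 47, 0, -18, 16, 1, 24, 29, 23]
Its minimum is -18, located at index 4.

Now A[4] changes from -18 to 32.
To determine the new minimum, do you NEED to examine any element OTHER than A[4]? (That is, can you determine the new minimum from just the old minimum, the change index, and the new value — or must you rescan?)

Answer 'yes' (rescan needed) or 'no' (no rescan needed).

Answer: yes

Derivation:
Old min = -18 at index 4
Change at index 4: -18 -> 32
Index 4 WAS the min and new value 32 > old min -18. Must rescan other elements to find the new min.
Needs rescan: yes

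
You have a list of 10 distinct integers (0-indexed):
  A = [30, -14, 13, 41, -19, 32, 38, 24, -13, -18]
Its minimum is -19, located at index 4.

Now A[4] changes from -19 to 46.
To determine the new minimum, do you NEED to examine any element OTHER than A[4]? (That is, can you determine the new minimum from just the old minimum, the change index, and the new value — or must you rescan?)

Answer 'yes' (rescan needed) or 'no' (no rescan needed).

Old min = -19 at index 4
Change at index 4: -19 -> 46
Index 4 WAS the min and new value 46 > old min -19. Must rescan other elements to find the new min.
Needs rescan: yes

Answer: yes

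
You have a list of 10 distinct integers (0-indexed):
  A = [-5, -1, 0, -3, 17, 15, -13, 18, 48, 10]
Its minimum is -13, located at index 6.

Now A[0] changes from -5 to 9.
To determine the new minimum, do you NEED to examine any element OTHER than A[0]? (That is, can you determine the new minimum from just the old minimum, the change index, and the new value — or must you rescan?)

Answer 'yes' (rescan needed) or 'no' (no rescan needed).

Answer: no

Derivation:
Old min = -13 at index 6
Change at index 0: -5 -> 9
Index 0 was NOT the min. New min = min(-13, 9). No rescan of other elements needed.
Needs rescan: no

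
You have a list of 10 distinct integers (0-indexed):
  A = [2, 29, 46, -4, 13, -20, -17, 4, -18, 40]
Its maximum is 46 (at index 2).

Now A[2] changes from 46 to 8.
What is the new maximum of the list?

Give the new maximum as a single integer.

Answer: 40

Derivation:
Old max = 46 (at index 2)
Change: A[2] 46 -> 8
Changed element WAS the max -> may need rescan.
  Max of remaining elements: 40
  New max = max(8, 40) = 40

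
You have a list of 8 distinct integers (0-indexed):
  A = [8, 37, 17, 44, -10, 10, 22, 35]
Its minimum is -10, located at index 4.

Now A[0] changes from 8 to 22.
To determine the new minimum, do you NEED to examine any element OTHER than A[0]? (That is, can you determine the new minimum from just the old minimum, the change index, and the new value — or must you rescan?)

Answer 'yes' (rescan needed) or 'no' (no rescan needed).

Answer: no

Derivation:
Old min = -10 at index 4
Change at index 0: 8 -> 22
Index 0 was NOT the min. New min = min(-10, 22). No rescan of other elements needed.
Needs rescan: no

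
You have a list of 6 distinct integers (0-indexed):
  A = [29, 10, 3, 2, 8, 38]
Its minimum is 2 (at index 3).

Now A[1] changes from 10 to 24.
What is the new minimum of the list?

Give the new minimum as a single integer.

Answer: 2

Derivation:
Old min = 2 (at index 3)
Change: A[1] 10 -> 24
Changed element was NOT the old min.
  New min = min(old_min, new_val) = min(2, 24) = 2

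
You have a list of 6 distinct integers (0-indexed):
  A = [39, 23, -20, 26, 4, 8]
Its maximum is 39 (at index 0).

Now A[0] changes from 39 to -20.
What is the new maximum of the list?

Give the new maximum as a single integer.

Old max = 39 (at index 0)
Change: A[0] 39 -> -20
Changed element WAS the max -> may need rescan.
  Max of remaining elements: 26
  New max = max(-20, 26) = 26

Answer: 26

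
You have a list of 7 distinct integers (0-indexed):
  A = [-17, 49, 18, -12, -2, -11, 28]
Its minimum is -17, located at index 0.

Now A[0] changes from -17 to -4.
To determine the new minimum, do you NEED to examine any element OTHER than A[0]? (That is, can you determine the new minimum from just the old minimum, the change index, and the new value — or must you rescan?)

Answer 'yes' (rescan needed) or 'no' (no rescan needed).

Old min = -17 at index 0
Change at index 0: -17 -> -4
Index 0 WAS the min and new value -4 > old min -17. Must rescan other elements to find the new min.
Needs rescan: yes

Answer: yes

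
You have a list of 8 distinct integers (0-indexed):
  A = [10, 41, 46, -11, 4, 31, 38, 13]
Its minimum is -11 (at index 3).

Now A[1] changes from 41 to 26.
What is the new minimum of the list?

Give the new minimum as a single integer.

Old min = -11 (at index 3)
Change: A[1] 41 -> 26
Changed element was NOT the old min.
  New min = min(old_min, new_val) = min(-11, 26) = -11

Answer: -11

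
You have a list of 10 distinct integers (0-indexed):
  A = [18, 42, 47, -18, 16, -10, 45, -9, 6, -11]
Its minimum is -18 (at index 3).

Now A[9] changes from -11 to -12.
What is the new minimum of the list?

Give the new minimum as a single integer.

Answer: -18

Derivation:
Old min = -18 (at index 3)
Change: A[9] -11 -> -12
Changed element was NOT the old min.
  New min = min(old_min, new_val) = min(-18, -12) = -18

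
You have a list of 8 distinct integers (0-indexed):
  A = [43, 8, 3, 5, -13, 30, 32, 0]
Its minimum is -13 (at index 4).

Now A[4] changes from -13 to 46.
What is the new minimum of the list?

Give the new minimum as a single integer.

Old min = -13 (at index 4)
Change: A[4] -13 -> 46
Changed element WAS the min. Need to check: is 46 still <= all others?
  Min of remaining elements: 0
  New min = min(46, 0) = 0

Answer: 0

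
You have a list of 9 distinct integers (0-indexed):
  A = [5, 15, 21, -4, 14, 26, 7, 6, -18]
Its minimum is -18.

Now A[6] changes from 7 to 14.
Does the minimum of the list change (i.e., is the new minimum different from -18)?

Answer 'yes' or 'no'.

Answer: no

Derivation:
Old min = -18
Change: A[6] 7 -> 14
Changed element was NOT the min; min changes only if 14 < -18.
New min = -18; changed? no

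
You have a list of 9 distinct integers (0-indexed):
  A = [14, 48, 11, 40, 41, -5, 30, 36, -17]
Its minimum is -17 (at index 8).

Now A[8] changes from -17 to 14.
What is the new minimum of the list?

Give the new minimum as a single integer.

Answer: -5

Derivation:
Old min = -17 (at index 8)
Change: A[8] -17 -> 14
Changed element WAS the min. Need to check: is 14 still <= all others?
  Min of remaining elements: -5
  New min = min(14, -5) = -5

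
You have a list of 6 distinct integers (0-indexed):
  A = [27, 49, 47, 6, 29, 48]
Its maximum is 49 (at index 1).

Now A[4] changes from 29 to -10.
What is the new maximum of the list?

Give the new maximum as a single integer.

Answer: 49

Derivation:
Old max = 49 (at index 1)
Change: A[4] 29 -> -10
Changed element was NOT the old max.
  New max = max(old_max, new_val) = max(49, -10) = 49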